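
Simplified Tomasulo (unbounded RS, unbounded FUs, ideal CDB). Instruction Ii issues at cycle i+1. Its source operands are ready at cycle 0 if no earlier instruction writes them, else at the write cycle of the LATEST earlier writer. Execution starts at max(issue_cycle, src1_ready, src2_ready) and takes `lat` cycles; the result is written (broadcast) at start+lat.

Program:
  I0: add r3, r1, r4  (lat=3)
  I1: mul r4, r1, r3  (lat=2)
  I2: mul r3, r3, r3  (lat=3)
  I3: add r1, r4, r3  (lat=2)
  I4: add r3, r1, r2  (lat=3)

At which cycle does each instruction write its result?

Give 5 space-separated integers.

Answer: 4 6 7 9 12

Derivation:
I0 add r3: issue@1 deps=(None,None) exec_start@1 write@4
I1 mul r4: issue@2 deps=(None,0) exec_start@4 write@6
I2 mul r3: issue@3 deps=(0,0) exec_start@4 write@7
I3 add r1: issue@4 deps=(1,2) exec_start@7 write@9
I4 add r3: issue@5 deps=(3,None) exec_start@9 write@12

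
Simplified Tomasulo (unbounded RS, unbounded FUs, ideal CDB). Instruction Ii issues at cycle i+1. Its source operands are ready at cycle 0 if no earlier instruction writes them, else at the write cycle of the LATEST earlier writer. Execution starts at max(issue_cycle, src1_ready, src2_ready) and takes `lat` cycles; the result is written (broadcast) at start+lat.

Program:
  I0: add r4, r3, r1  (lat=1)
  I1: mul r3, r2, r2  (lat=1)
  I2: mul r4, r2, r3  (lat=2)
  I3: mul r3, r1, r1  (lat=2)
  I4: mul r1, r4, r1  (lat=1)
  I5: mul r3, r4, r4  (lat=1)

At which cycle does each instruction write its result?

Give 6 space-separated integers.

Answer: 2 3 5 6 6 7

Derivation:
I0 add r4: issue@1 deps=(None,None) exec_start@1 write@2
I1 mul r3: issue@2 deps=(None,None) exec_start@2 write@3
I2 mul r4: issue@3 deps=(None,1) exec_start@3 write@5
I3 mul r3: issue@4 deps=(None,None) exec_start@4 write@6
I4 mul r1: issue@5 deps=(2,None) exec_start@5 write@6
I5 mul r3: issue@6 deps=(2,2) exec_start@6 write@7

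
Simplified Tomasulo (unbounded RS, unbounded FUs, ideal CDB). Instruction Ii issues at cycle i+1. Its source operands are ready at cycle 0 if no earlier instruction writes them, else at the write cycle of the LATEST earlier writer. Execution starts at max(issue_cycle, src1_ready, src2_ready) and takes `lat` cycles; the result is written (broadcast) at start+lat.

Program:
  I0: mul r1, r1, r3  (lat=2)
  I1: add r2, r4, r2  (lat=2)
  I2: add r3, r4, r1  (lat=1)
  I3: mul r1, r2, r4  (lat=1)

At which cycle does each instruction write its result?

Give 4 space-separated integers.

Answer: 3 4 4 5

Derivation:
I0 mul r1: issue@1 deps=(None,None) exec_start@1 write@3
I1 add r2: issue@2 deps=(None,None) exec_start@2 write@4
I2 add r3: issue@3 deps=(None,0) exec_start@3 write@4
I3 mul r1: issue@4 deps=(1,None) exec_start@4 write@5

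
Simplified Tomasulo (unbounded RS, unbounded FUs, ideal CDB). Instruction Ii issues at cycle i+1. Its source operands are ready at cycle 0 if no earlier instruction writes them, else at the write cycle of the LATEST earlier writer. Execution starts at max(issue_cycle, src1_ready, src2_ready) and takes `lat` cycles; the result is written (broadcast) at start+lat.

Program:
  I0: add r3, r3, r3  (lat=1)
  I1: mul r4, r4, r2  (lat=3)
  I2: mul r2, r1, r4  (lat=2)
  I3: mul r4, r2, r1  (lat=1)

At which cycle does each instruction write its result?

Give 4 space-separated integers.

I0 add r3: issue@1 deps=(None,None) exec_start@1 write@2
I1 mul r4: issue@2 deps=(None,None) exec_start@2 write@5
I2 mul r2: issue@3 deps=(None,1) exec_start@5 write@7
I3 mul r4: issue@4 deps=(2,None) exec_start@7 write@8

Answer: 2 5 7 8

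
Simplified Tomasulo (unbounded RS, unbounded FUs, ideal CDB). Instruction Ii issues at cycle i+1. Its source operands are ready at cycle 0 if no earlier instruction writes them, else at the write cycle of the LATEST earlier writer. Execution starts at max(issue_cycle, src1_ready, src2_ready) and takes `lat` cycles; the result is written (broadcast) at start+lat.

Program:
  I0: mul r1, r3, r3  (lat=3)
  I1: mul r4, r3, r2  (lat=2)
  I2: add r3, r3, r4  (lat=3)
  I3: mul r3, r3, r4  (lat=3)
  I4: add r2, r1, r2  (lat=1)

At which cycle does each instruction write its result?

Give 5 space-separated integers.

Answer: 4 4 7 10 6

Derivation:
I0 mul r1: issue@1 deps=(None,None) exec_start@1 write@4
I1 mul r4: issue@2 deps=(None,None) exec_start@2 write@4
I2 add r3: issue@3 deps=(None,1) exec_start@4 write@7
I3 mul r3: issue@4 deps=(2,1) exec_start@7 write@10
I4 add r2: issue@5 deps=(0,None) exec_start@5 write@6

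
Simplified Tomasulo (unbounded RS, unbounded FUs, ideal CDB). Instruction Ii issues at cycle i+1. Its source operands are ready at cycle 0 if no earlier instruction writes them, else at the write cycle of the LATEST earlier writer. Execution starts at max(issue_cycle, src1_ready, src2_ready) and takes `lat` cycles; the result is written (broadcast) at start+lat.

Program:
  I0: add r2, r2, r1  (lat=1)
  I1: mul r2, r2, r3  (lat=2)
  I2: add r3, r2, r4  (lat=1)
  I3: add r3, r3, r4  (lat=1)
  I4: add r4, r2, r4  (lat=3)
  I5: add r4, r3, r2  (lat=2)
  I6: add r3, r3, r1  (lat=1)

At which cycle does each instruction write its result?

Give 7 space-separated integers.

I0 add r2: issue@1 deps=(None,None) exec_start@1 write@2
I1 mul r2: issue@2 deps=(0,None) exec_start@2 write@4
I2 add r3: issue@3 deps=(1,None) exec_start@4 write@5
I3 add r3: issue@4 deps=(2,None) exec_start@5 write@6
I4 add r4: issue@5 deps=(1,None) exec_start@5 write@8
I5 add r4: issue@6 deps=(3,1) exec_start@6 write@8
I6 add r3: issue@7 deps=(3,None) exec_start@7 write@8

Answer: 2 4 5 6 8 8 8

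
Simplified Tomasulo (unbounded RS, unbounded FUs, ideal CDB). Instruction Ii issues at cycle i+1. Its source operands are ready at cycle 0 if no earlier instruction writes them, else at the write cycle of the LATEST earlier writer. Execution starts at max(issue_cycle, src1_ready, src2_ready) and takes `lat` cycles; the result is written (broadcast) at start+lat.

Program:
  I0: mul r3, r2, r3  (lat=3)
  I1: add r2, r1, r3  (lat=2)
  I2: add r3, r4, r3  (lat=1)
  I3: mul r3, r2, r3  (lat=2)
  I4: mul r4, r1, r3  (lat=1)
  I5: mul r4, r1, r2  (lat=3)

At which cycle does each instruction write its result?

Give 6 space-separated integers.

I0 mul r3: issue@1 deps=(None,None) exec_start@1 write@4
I1 add r2: issue@2 deps=(None,0) exec_start@4 write@6
I2 add r3: issue@3 deps=(None,0) exec_start@4 write@5
I3 mul r3: issue@4 deps=(1,2) exec_start@6 write@8
I4 mul r4: issue@5 deps=(None,3) exec_start@8 write@9
I5 mul r4: issue@6 deps=(None,1) exec_start@6 write@9

Answer: 4 6 5 8 9 9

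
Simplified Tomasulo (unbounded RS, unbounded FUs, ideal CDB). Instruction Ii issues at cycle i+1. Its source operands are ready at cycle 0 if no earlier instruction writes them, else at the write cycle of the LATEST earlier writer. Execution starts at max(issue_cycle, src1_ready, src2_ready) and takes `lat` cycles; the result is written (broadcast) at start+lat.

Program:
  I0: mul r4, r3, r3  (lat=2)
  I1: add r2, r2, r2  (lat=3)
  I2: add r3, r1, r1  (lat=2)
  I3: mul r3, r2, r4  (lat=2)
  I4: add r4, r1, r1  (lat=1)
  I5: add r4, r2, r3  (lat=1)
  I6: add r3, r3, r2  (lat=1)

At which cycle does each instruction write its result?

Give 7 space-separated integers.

Answer: 3 5 5 7 6 8 8

Derivation:
I0 mul r4: issue@1 deps=(None,None) exec_start@1 write@3
I1 add r2: issue@2 deps=(None,None) exec_start@2 write@5
I2 add r3: issue@3 deps=(None,None) exec_start@3 write@5
I3 mul r3: issue@4 deps=(1,0) exec_start@5 write@7
I4 add r4: issue@5 deps=(None,None) exec_start@5 write@6
I5 add r4: issue@6 deps=(1,3) exec_start@7 write@8
I6 add r3: issue@7 deps=(3,1) exec_start@7 write@8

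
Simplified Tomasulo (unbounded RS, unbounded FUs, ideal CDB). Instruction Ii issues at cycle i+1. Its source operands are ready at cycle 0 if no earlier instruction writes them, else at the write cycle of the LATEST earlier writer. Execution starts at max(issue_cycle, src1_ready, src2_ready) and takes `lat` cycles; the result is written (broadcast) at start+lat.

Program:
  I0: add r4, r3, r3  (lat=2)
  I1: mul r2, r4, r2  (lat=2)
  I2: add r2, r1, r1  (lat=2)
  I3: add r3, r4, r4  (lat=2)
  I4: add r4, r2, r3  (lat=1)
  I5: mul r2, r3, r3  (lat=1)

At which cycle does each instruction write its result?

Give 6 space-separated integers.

I0 add r4: issue@1 deps=(None,None) exec_start@1 write@3
I1 mul r2: issue@2 deps=(0,None) exec_start@3 write@5
I2 add r2: issue@3 deps=(None,None) exec_start@3 write@5
I3 add r3: issue@4 deps=(0,0) exec_start@4 write@6
I4 add r4: issue@5 deps=(2,3) exec_start@6 write@7
I5 mul r2: issue@6 deps=(3,3) exec_start@6 write@7

Answer: 3 5 5 6 7 7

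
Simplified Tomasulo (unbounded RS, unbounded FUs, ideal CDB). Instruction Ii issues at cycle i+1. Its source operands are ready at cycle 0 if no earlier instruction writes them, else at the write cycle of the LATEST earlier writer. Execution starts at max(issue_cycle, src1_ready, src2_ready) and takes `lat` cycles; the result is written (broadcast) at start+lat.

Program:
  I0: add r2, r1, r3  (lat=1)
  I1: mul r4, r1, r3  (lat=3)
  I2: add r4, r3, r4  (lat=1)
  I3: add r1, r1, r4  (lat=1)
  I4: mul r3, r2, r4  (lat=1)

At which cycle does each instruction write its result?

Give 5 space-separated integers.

Answer: 2 5 6 7 7

Derivation:
I0 add r2: issue@1 deps=(None,None) exec_start@1 write@2
I1 mul r4: issue@2 deps=(None,None) exec_start@2 write@5
I2 add r4: issue@3 deps=(None,1) exec_start@5 write@6
I3 add r1: issue@4 deps=(None,2) exec_start@6 write@7
I4 mul r3: issue@5 deps=(0,2) exec_start@6 write@7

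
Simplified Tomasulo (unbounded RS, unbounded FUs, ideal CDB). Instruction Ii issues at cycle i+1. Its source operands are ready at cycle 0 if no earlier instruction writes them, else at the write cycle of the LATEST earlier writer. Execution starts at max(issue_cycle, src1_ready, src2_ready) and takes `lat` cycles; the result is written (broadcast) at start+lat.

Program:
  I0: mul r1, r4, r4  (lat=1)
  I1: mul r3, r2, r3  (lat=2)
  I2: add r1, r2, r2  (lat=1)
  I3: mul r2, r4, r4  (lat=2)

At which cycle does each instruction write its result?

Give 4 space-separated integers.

Answer: 2 4 4 6

Derivation:
I0 mul r1: issue@1 deps=(None,None) exec_start@1 write@2
I1 mul r3: issue@2 deps=(None,None) exec_start@2 write@4
I2 add r1: issue@3 deps=(None,None) exec_start@3 write@4
I3 mul r2: issue@4 deps=(None,None) exec_start@4 write@6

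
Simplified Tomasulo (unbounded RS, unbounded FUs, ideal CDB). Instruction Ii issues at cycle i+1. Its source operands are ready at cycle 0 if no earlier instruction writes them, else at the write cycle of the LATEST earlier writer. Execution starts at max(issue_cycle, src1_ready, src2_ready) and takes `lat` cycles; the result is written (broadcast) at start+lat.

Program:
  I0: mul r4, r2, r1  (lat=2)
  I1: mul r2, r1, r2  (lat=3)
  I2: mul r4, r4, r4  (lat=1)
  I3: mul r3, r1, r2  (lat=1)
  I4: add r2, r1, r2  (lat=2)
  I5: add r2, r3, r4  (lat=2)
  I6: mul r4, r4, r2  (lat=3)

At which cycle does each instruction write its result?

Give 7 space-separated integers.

I0 mul r4: issue@1 deps=(None,None) exec_start@1 write@3
I1 mul r2: issue@2 deps=(None,None) exec_start@2 write@5
I2 mul r4: issue@3 deps=(0,0) exec_start@3 write@4
I3 mul r3: issue@4 deps=(None,1) exec_start@5 write@6
I4 add r2: issue@5 deps=(None,1) exec_start@5 write@7
I5 add r2: issue@6 deps=(3,2) exec_start@6 write@8
I6 mul r4: issue@7 deps=(2,5) exec_start@8 write@11

Answer: 3 5 4 6 7 8 11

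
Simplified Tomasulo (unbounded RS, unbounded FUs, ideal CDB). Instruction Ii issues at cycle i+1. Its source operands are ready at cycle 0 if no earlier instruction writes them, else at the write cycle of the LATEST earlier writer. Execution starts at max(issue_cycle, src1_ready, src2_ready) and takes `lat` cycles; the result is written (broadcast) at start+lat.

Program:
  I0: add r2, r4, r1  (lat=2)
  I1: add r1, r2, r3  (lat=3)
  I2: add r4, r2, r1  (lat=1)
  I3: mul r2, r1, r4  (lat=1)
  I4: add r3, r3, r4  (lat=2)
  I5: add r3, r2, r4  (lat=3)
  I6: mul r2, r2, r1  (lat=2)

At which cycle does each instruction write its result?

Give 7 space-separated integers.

Answer: 3 6 7 8 9 11 10

Derivation:
I0 add r2: issue@1 deps=(None,None) exec_start@1 write@3
I1 add r1: issue@2 deps=(0,None) exec_start@3 write@6
I2 add r4: issue@3 deps=(0,1) exec_start@6 write@7
I3 mul r2: issue@4 deps=(1,2) exec_start@7 write@8
I4 add r3: issue@5 deps=(None,2) exec_start@7 write@9
I5 add r3: issue@6 deps=(3,2) exec_start@8 write@11
I6 mul r2: issue@7 deps=(3,1) exec_start@8 write@10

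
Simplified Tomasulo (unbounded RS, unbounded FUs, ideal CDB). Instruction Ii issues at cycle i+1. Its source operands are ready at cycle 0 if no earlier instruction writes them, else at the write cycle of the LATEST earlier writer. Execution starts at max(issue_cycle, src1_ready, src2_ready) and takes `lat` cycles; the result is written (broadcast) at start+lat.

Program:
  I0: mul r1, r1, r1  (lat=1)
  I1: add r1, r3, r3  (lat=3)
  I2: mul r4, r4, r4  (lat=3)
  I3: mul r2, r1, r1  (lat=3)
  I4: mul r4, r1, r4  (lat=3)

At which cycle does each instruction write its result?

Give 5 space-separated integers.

I0 mul r1: issue@1 deps=(None,None) exec_start@1 write@2
I1 add r1: issue@2 deps=(None,None) exec_start@2 write@5
I2 mul r4: issue@3 deps=(None,None) exec_start@3 write@6
I3 mul r2: issue@4 deps=(1,1) exec_start@5 write@8
I4 mul r4: issue@5 deps=(1,2) exec_start@6 write@9

Answer: 2 5 6 8 9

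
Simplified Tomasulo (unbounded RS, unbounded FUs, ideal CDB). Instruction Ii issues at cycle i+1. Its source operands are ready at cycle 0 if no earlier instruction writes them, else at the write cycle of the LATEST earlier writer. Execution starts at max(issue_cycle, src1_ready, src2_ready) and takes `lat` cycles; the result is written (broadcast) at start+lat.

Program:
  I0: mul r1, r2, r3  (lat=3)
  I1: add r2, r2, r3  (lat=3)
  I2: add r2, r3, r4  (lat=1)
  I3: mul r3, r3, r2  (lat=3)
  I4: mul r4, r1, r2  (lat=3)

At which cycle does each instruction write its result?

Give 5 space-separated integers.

I0 mul r1: issue@1 deps=(None,None) exec_start@1 write@4
I1 add r2: issue@2 deps=(None,None) exec_start@2 write@5
I2 add r2: issue@3 deps=(None,None) exec_start@3 write@4
I3 mul r3: issue@4 deps=(None,2) exec_start@4 write@7
I4 mul r4: issue@5 deps=(0,2) exec_start@5 write@8

Answer: 4 5 4 7 8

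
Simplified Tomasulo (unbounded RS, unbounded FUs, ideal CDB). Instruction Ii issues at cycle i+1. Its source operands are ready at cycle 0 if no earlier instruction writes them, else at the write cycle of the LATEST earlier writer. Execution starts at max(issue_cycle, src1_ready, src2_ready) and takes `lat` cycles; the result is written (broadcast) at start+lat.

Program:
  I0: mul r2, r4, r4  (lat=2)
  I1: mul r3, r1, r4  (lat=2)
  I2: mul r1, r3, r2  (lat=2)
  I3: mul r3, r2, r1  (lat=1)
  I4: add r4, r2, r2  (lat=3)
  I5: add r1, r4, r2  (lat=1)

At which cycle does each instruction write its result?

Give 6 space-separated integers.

I0 mul r2: issue@1 deps=(None,None) exec_start@1 write@3
I1 mul r3: issue@2 deps=(None,None) exec_start@2 write@4
I2 mul r1: issue@3 deps=(1,0) exec_start@4 write@6
I3 mul r3: issue@4 deps=(0,2) exec_start@6 write@7
I4 add r4: issue@5 deps=(0,0) exec_start@5 write@8
I5 add r1: issue@6 deps=(4,0) exec_start@8 write@9

Answer: 3 4 6 7 8 9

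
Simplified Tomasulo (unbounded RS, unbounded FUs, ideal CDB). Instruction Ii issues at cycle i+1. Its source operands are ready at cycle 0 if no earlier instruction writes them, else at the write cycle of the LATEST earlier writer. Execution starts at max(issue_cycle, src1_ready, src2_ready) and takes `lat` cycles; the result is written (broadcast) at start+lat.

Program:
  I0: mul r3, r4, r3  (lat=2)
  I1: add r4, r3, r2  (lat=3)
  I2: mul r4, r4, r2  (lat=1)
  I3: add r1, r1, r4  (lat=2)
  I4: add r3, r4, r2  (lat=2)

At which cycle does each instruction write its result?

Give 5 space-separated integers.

I0 mul r3: issue@1 deps=(None,None) exec_start@1 write@3
I1 add r4: issue@2 deps=(0,None) exec_start@3 write@6
I2 mul r4: issue@3 deps=(1,None) exec_start@6 write@7
I3 add r1: issue@4 deps=(None,2) exec_start@7 write@9
I4 add r3: issue@5 deps=(2,None) exec_start@7 write@9

Answer: 3 6 7 9 9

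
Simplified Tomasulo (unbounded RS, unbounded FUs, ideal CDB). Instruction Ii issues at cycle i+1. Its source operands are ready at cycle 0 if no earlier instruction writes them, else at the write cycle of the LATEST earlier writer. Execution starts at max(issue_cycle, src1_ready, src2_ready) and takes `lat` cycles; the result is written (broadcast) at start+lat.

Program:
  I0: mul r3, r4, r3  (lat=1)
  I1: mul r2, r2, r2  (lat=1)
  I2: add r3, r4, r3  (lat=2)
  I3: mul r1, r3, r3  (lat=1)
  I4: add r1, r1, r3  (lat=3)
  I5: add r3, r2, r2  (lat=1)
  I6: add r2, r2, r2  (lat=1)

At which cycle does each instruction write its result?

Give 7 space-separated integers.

Answer: 2 3 5 6 9 7 8

Derivation:
I0 mul r3: issue@1 deps=(None,None) exec_start@1 write@2
I1 mul r2: issue@2 deps=(None,None) exec_start@2 write@3
I2 add r3: issue@3 deps=(None,0) exec_start@3 write@5
I3 mul r1: issue@4 deps=(2,2) exec_start@5 write@6
I4 add r1: issue@5 deps=(3,2) exec_start@6 write@9
I5 add r3: issue@6 deps=(1,1) exec_start@6 write@7
I6 add r2: issue@7 deps=(1,1) exec_start@7 write@8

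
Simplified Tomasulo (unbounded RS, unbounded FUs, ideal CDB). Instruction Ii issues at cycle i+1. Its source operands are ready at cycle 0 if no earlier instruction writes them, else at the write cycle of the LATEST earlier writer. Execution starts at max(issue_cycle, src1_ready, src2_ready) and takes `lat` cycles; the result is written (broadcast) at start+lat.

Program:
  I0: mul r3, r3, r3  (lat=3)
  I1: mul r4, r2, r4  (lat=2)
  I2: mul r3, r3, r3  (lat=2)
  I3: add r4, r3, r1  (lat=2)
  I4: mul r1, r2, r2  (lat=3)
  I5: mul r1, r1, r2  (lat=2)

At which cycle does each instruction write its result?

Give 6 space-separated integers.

I0 mul r3: issue@1 deps=(None,None) exec_start@1 write@4
I1 mul r4: issue@2 deps=(None,None) exec_start@2 write@4
I2 mul r3: issue@3 deps=(0,0) exec_start@4 write@6
I3 add r4: issue@4 deps=(2,None) exec_start@6 write@8
I4 mul r1: issue@5 deps=(None,None) exec_start@5 write@8
I5 mul r1: issue@6 deps=(4,None) exec_start@8 write@10

Answer: 4 4 6 8 8 10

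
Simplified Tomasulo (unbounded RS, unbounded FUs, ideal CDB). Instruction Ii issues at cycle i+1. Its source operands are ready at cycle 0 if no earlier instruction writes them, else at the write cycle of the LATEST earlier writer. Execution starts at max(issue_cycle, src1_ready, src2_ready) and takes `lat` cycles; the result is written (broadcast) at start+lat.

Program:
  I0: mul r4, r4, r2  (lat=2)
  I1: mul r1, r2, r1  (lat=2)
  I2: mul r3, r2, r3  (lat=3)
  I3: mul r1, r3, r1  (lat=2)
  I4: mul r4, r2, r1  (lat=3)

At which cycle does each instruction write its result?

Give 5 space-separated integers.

Answer: 3 4 6 8 11

Derivation:
I0 mul r4: issue@1 deps=(None,None) exec_start@1 write@3
I1 mul r1: issue@2 deps=(None,None) exec_start@2 write@4
I2 mul r3: issue@3 deps=(None,None) exec_start@3 write@6
I3 mul r1: issue@4 deps=(2,1) exec_start@6 write@8
I4 mul r4: issue@5 deps=(None,3) exec_start@8 write@11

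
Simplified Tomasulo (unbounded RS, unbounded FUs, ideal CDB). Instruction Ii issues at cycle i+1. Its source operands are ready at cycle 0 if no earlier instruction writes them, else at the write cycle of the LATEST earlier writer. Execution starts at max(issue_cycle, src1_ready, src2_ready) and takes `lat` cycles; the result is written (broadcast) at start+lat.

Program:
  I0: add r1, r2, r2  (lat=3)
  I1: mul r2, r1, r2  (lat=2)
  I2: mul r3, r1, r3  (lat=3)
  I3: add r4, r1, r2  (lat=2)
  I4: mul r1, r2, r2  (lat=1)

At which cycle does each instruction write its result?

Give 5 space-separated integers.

Answer: 4 6 7 8 7

Derivation:
I0 add r1: issue@1 deps=(None,None) exec_start@1 write@4
I1 mul r2: issue@2 deps=(0,None) exec_start@4 write@6
I2 mul r3: issue@3 deps=(0,None) exec_start@4 write@7
I3 add r4: issue@4 deps=(0,1) exec_start@6 write@8
I4 mul r1: issue@5 deps=(1,1) exec_start@6 write@7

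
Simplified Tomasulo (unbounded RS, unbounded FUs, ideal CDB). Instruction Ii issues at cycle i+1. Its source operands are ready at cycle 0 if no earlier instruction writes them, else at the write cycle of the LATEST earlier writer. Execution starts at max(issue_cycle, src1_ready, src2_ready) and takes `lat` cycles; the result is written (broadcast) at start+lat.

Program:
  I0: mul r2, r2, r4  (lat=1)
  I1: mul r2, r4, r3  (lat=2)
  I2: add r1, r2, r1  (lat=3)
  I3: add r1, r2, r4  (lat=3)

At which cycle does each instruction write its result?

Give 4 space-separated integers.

I0 mul r2: issue@1 deps=(None,None) exec_start@1 write@2
I1 mul r2: issue@2 deps=(None,None) exec_start@2 write@4
I2 add r1: issue@3 deps=(1,None) exec_start@4 write@7
I3 add r1: issue@4 deps=(1,None) exec_start@4 write@7

Answer: 2 4 7 7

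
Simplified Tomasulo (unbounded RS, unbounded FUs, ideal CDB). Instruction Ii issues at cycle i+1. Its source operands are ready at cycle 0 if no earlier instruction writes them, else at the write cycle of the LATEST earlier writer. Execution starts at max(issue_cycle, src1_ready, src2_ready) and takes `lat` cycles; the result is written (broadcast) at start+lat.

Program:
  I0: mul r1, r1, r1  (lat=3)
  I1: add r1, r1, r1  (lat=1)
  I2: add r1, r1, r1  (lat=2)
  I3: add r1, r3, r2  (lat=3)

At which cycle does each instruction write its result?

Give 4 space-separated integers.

I0 mul r1: issue@1 deps=(None,None) exec_start@1 write@4
I1 add r1: issue@2 deps=(0,0) exec_start@4 write@5
I2 add r1: issue@3 deps=(1,1) exec_start@5 write@7
I3 add r1: issue@4 deps=(None,None) exec_start@4 write@7

Answer: 4 5 7 7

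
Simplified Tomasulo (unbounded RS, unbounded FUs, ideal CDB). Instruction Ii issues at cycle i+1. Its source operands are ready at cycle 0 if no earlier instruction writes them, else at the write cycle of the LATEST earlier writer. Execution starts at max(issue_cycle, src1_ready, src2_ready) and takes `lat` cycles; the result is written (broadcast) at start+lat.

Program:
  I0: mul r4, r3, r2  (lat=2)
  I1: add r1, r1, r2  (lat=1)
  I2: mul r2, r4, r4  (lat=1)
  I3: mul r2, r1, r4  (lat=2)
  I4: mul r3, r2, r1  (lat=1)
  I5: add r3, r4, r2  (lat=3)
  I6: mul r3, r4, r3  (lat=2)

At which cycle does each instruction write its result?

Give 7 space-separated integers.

I0 mul r4: issue@1 deps=(None,None) exec_start@1 write@3
I1 add r1: issue@2 deps=(None,None) exec_start@2 write@3
I2 mul r2: issue@3 deps=(0,0) exec_start@3 write@4
I3 mul r2: issue@4 deps=(1,0) exec_start@4 write@6
I4 mul r3: issue@5 deps=(3,1) exec_start@6 write@7
I5 add r3: issue@6 deps=(0,3) exec_start@6 write@9
I6 mul r3: issue@7 deps=(0,5) exec_start@9 write@11

Answer: 3 3 4 6 7 9 11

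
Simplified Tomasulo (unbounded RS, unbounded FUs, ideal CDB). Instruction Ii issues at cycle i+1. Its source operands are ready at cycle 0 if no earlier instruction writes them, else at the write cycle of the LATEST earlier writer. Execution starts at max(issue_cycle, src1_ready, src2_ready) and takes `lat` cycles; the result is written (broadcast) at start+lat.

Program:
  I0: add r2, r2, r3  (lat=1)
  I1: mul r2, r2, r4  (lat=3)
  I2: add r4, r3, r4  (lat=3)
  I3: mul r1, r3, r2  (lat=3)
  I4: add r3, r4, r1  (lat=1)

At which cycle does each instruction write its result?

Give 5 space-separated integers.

Answer: 2 5 6 8 9

Derivation:
I0 add r2: issue@1 deps=(None,None) exec_start@1 write@2
I1 mul r2: issue@2 deps=(0,None) exec_start@2 write@5
I2 add r4: issue@3 deps=(None,None) exec_start@3 write@6
I3 mul r1: issue@4 deps=(None,1) exec_start@5 write@8
I4 add r3: issue@5 deps=(2,3) exec_start@8 write@9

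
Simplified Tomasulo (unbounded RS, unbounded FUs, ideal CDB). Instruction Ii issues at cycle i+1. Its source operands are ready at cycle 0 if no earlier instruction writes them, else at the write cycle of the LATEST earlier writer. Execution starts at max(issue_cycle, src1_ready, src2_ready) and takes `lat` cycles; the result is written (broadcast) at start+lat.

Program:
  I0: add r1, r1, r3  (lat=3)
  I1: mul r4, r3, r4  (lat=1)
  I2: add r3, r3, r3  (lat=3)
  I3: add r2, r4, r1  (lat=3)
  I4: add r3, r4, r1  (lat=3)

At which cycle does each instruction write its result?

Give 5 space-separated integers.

I0 add r1: issue@1 deps=(None,None) exec_start@1 write@4
I1 mul r4: issue@2 deps=(None,None) exec_start@2 write@3
I2 add r3: issue@3 deps=(None,None) exec_start@3 write@6
I3 add r2: issue@4 deps=(1,0) exec_start@4 write@7
I4 add r3: issue@5 deps=(1,0) exec_start@5 write@8

Answer: 4 3 6 7 8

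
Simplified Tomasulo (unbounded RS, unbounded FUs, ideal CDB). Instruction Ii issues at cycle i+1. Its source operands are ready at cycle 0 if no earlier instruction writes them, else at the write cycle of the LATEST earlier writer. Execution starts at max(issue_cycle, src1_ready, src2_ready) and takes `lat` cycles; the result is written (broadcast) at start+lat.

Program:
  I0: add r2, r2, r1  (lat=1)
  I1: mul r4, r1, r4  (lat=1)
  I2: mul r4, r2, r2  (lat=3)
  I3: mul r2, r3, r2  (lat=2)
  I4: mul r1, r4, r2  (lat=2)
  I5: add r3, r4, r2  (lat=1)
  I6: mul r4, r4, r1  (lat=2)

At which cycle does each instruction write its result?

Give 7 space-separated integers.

I0 add r2: issue@1 deps=(None,None) exec_start@1 write@2
I1 mul r4: issue@2 deps=(None,None) exec_start@2 write@3
I2 mul r4: issue@3 deps=(0,0) exec_start@3 write@6
I3 mul r2: issue@4 deps=(None,0) exec_start@4 write@6
I4 mul r1: issue@5 deps=(2,3) exec_start@6 write@8
I5 add r3: issue@6 deps=(2,3) exec_start@6 write@7
I6 mul r4: issue@7 deps=(2,4) exec_start@8 write@10

Answer: 2 3 6 6 8 7 10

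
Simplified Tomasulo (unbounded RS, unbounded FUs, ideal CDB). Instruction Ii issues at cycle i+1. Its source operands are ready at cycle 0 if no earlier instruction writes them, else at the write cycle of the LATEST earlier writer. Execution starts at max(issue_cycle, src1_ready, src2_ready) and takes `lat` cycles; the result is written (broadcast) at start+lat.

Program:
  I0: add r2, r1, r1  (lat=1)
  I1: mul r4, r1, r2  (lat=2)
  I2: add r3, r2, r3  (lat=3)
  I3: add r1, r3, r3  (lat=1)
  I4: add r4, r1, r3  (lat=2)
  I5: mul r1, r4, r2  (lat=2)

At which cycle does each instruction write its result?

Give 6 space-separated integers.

Answer: 2 4 6 7 9 11

Derivation:
I0 add r2: issue@1 deps=(None,None) exec_start@1 write@2
I1 mul r4: issue@2 deps=(None,0) exec_start@2 write@4
I2 add r3: issue@3 deps=(0,None) exec_start@3 write@6
I3 add r1: issue@4 deps=(2,2) exec_start@6 write@7
I4 add r4: issue@5 deps=(3,2) exec_start@7 write@9
I5 mul r1: issue@6 deps=(4,0) exec_start@9 write@11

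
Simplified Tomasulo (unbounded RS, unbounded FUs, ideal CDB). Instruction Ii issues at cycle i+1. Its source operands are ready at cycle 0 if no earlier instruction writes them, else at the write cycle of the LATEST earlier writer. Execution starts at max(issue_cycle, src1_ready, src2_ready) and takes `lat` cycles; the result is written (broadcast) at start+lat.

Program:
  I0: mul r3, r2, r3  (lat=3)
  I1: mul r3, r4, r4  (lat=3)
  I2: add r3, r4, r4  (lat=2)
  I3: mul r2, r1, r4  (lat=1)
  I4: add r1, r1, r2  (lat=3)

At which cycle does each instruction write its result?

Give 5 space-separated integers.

Answer: 4 5 5 5 8

Derivation:
I0 mul r3: issue@1 deps=(None,None) exec_start@1 write@4
I1 mul r3: issue@2 deps=(None,None) exec_start@2 write@5
I2 add r3: issue@3 deps=(None,None) exec_start@3 write@5
I3 mul r2: issue@4 deps=(None,None) exec_start@4 write@5
I4 add r1: issue@5 deps=(None,3) exec_start@5 write@8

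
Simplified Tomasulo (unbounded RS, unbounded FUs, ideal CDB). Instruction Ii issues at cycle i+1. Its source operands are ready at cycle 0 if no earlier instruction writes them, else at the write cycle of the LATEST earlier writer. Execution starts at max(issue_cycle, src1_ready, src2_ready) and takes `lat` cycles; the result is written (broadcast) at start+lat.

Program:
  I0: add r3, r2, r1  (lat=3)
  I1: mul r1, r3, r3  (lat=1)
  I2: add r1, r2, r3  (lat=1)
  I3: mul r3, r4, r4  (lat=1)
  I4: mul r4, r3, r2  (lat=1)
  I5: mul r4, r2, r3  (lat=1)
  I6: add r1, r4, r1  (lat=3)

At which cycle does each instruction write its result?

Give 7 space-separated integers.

Answer: 4 5 5 5 6 7 10

Derivation:
I0 add r3: issue@1 deps=(None,None) exec_start@1 write@4
I1 mul r1: issue@2 deps=(0,0) exec_start@4 write@5
I2 add r1: issue@3 deps=(None,0) exec_start@4 write@5
I3 mul r3: issue@4 deps=(None,None) exec_start@4 write@5
I4 mul r4: issue@5 deps=(3,None) exec_start@5 write@6
I5 mul r4: issue@6 deps=(None,3) exec_start@6 write@7
I6 add r1: issue@7 deps=(5,2) exec_start@7 write@10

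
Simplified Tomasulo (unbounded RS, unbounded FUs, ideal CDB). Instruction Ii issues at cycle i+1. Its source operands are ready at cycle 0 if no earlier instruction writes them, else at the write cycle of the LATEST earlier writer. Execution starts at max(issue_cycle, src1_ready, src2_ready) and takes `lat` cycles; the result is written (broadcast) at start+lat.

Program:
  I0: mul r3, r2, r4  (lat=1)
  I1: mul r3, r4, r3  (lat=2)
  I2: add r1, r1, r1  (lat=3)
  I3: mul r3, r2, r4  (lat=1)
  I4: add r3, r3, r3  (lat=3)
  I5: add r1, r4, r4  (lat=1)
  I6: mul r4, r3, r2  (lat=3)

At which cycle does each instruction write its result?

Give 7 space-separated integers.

I0 mul r3: issue@1 deps=(None,None) exec_start@1 write@2
I1 mul r3: issue@2 deps=(None,0) exec_start@2 write@4
I2 add r1: issue@3 deps=(None,None) exec_start@3 write@6
I3 mul r3: issue@4 deps=(None,None) exec_start@4 write@5
I4 add r3: issue@5 deps=(3,3) exec_start@5 write@8
I5 add r1: issue@6 deps=(None,None) exec_start@6 write@7
I6 mul r4: issue@7 deps=(4,None) exec_start@8 write@11

Answer: 2 4 6 5 8 7 11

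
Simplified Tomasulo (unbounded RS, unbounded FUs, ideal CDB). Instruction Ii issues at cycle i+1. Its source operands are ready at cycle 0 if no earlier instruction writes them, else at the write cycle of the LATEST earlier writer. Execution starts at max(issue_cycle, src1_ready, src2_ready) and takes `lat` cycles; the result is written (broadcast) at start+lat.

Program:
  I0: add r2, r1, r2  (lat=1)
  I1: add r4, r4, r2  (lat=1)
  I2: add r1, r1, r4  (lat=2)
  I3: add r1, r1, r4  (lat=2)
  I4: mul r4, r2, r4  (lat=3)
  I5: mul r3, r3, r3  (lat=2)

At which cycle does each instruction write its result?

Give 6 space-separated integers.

Answer: 2 3 5 7 8 8

Derivation:
I0 add r2: issue@1 deps=(None,None) exec_start@1 write@2
I1 add r4: issue@2 deps=(None,0) exec_start@2 write@3
I2 add r1: issue@3 deps=(None,1) exec_start@3 write@5
I3 add r1: issue@4 deps=(2,1) exec_start@5 write@7
I4 mul r4: issue@5 deps=(0,1) exec_start@5 write@8
I5 mul r3: issue@6 deps=(None,None) exec_start@6 write@8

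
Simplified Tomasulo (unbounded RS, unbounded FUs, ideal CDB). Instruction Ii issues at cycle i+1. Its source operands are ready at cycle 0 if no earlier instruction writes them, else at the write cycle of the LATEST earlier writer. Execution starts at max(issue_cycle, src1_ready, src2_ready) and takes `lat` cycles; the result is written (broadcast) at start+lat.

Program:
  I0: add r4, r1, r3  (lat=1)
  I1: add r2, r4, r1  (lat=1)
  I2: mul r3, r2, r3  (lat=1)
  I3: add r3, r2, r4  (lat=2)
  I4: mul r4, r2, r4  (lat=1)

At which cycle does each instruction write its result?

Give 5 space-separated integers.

I0 add r4: issue@1 deps=(None,None) exec_start@1 write@2
I1 add r2: issue@2 deps=(0,None) exec_start@2 write@3
I2 mul r3: issue@3 deps=(1,None) exec_start@3 write@4
I3 add r3: issue@4 deps=(1,0) exec_start@4 write@6
I4 mul r4: issue@5 deps=(1,0) exec_start@5 write@6

Answer: 2 3 4 6 6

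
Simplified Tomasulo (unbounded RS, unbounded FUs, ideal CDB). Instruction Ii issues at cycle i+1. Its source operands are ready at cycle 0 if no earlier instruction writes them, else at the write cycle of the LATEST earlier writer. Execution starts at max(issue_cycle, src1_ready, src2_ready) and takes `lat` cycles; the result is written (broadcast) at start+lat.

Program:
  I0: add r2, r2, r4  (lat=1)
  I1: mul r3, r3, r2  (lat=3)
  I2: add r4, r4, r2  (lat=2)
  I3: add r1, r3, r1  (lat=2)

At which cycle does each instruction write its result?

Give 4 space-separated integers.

I0 add r2: issue@1 deps=(None,None) exec_start@1 write@2
I1 mul r3: issue@2 deps=(None,0) exec_start@2 write@5
I2 add r4: issue@3 deps=(None,0) exec_start@3 write@5
I3 add r1: issue@4 deps=(1,None) exec_start@5 write@7

Answer: 2 5 5 7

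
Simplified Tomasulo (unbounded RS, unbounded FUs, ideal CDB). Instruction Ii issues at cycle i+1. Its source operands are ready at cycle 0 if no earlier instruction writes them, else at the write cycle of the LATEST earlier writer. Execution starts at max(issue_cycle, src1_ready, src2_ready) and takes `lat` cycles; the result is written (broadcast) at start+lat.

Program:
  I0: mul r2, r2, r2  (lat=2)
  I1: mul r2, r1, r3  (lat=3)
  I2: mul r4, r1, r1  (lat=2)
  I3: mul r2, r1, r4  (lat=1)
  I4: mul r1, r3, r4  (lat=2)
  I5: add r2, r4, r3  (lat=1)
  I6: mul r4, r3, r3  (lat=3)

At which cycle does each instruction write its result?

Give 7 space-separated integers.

Answer: 3 5 5 6 7 7 10

Derivation:
I0 mul r2: issue@1 deps=(None,None) exec_start@1 write@3
I1 mul r2: issue@2 deps=(None,None) exec_start@2 write@5
I2 mul r4: issue@3 deps=(None,None) exec_start@3 write@5
I3 mul r2: issue@4 deps=(None,2) exec_start@5 write@6
I4 mul r1: issue@5 deps=(None,2) exec_start@5 write@7
I5 add r2: issue@6 deps=(2,None) exec_start@6 write@7
I6 mul r4: issue@7 deps=(None,None) exec_start@7 write@10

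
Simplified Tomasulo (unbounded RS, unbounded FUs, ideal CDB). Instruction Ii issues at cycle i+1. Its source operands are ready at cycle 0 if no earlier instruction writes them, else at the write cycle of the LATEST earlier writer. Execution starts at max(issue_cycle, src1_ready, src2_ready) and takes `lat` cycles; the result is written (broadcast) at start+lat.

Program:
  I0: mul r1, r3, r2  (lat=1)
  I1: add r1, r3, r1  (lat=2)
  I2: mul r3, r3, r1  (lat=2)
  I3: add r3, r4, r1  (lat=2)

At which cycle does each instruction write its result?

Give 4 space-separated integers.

Answer: 2 4 6 6

Derivation:
I0 mul r1: issue@1 deps=(None,None) exec_start@1 write@2
I1 add r1: issue@2 deps=(None,0) exec_start@2 write@4
I2 mul r3: issue@3 deps=(None,1) exec_start@4 write@6
I3 add r3: issue@4 deps=(None,1) exec_start@4 write@6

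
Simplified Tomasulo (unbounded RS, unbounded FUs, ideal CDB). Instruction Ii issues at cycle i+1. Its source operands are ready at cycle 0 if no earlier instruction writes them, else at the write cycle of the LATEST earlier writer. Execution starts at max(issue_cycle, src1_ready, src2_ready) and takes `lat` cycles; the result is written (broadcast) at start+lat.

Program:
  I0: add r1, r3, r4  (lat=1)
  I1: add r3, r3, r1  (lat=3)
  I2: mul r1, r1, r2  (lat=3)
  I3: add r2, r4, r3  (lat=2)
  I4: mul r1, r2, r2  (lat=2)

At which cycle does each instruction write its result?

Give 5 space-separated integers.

Answer: 2 5 6 7 9

Derivation:
I0 add r1: issue@1 deps=(None,None) exec_start@1 write@2
I1 add r3: issue@2 deps=(None,0) exec_start@2 write@5
I2 mul r1: issue@3 deps=(0,None) exec_start@3 write@6
I3 add r2: issue@4 deps=(None,1) exec_start@5 write@7
I4 mul r1: issue@5 deps=(3,3) exec_start@7 write@9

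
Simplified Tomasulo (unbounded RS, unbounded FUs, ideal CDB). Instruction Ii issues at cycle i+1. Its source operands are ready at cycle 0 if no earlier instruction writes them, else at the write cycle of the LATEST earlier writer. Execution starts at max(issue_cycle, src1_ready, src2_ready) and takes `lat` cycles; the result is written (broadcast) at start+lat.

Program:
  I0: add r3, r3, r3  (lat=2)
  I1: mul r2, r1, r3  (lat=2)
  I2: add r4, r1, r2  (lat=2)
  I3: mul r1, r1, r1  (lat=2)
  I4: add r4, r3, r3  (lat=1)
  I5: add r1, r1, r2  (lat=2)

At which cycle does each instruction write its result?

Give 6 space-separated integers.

Answer: 3 5 7 6 6 8

Derivation:
I0 add r3: issue@1 deps=(None,None) exec_start@1 write@3
I1 mul r2: issue@2 deps=(None,0) exec_start@3 write@5
I2 add r4: issue@3 deps=(None,1) exec_start@5 write@7
I3 mul r1: issue@4 deps=(None,None) exec_start@4 write@6
I4 add r4: issue@5 deps=(0,0) exec_start@5 write@6
I5 add r1: issue@6 deps=(3,1) exec_start@6 write@8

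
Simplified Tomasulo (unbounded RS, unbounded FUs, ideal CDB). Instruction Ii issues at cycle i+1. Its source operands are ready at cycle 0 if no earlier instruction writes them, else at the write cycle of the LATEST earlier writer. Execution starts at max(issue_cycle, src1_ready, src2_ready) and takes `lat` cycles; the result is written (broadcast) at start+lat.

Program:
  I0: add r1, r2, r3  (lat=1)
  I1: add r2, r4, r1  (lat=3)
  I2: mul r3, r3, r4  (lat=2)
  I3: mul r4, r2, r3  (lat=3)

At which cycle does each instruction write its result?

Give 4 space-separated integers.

I0 add r1: issue@1 deps=(None,None) exec_start@1 write@2
I1 add r2: issue@2 deps=(None,0) exec_start@2 write@5
I2 mul r3: issue@3 deps=(None,None) exec_start@3 write@5
I3 mul r4: issue@4 deps=(1,2) exec_start@5 write@8

Answer: 2 5 5 8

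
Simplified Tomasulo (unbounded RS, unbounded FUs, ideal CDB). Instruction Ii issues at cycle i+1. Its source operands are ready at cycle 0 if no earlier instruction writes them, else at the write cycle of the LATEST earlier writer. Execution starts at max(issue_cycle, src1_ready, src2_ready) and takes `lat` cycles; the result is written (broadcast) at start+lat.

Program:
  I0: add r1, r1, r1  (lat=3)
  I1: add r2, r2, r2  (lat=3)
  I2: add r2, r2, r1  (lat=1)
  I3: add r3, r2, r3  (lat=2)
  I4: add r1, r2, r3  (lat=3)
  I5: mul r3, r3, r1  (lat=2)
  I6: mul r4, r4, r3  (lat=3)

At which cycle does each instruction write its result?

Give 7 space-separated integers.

I0 add r1: issue@1 deps=(None,None) exec_start@1 write@4
I1 add r2: issue@2 deps=(None,None) exec_start@2 write@5
I2 add r2: issue@3 deps=(1,0) exec_start@5 write@6
I3 add r3: issue@4 deps=(2,None) exec_start@6 write@8
I4 add r1: issue@5 deps=(2,3) exec_start@8 write@11
I5 mul r3: issue@6 deps=(3,4) exec_start@11 write@13
I6 mul r4: issue@7 deps=(None,5) exec_start@13 write@16

Answer: 4 5 6 8 11 13 16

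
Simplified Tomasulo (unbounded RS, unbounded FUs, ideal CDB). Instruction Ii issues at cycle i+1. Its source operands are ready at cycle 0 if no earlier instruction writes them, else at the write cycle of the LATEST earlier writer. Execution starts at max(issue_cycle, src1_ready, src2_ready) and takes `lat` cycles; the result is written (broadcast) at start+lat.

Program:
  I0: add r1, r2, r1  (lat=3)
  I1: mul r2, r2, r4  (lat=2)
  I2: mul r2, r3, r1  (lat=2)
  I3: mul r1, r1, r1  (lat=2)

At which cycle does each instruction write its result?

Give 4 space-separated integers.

Answer: 4 4 6 6

Derivation:
I0 add r1: issue@1 deps=(None,None) exec_start@1 write@4
I1 mul r2: issue@2 deps=(None,None) exec_start@2 write@4
I2 mul r2: issue@3 deps=(None,0) exec_start@4 write@6
I3 mul r1: issue@4 deps=(0,0) exec_start@4 write@6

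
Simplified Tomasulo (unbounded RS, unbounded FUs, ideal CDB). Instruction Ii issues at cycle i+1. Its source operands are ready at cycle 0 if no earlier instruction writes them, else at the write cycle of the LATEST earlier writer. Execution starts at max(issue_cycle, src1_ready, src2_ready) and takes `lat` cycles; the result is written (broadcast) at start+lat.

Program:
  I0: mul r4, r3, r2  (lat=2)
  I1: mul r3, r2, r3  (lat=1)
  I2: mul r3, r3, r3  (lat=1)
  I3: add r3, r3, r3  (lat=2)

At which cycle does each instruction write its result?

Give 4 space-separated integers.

Answer: 3 3 4 6

Derivation:
I0 mul r4: issue@1 deps=(None,None) exec_start@1 write@3
I1 mul r3: issue@2 deps=(None,None) exec_start@2 write@3
I2 mul r3: issue@3 deps=(1,1) exec_start@3 write@4
I3 add r3: issue@4 deps=(2,2) exec_start@4 write@6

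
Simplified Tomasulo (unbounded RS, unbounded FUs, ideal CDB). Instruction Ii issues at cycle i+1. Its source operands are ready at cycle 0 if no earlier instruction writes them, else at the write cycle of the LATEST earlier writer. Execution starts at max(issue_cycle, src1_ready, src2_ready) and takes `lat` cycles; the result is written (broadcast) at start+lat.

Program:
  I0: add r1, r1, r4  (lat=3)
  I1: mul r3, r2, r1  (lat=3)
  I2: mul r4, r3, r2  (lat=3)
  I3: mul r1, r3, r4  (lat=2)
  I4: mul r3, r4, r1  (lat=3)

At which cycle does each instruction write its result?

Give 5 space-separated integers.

Answer: 4 7 10 12 15

Derivation:
I0 add r1: issue@1 deps=(None,None) exec_start@1 write@4
I1 mul r3: issue@2 deps=(None,0) exec_start@4 write@7
I2 mul r4: issue@3 deps=(1,None) exec_start@7 write@10
I3 mul r1: issue@4 deps=(1,2) exec_start@10 write@12
I4 mul r3: issue@5 deps=(2,3) exec_start@12 write@15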